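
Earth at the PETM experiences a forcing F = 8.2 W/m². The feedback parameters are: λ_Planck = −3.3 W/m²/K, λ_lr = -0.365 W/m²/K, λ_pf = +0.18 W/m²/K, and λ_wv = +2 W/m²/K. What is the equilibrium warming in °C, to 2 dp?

5.52 °C

Net feedback parameter λ = (−3.3) + (-0.365) + (+0.18) + (+2) = -1.485 W/m²/K.
ΔT = −F/λ = −8.2/(-1.485) = 5.52 °C.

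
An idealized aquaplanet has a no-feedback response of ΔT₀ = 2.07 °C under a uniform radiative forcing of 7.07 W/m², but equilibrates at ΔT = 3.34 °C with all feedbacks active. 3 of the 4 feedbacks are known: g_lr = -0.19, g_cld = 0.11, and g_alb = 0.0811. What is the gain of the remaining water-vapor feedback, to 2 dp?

0.38

Amplification A = ΔT/ΔT₀ = 3.34/2.07 = 1.614.
Total gain g = 1 − 1/A = 1 − 1/1.614 = 0.3804.
Known gains sum to -0.19 + 0.11 + 0.0811 = 0.0011.
g_wv = 0.3804 − 0.0011 = 0.38.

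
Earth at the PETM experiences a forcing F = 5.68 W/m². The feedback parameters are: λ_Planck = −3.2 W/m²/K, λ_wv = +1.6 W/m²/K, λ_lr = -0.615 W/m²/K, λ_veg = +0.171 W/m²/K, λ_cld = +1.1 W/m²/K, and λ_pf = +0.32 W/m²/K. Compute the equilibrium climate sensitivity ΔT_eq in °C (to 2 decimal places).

9.10 °C

Net feedback parameter λ = (−3.2) + (+1.6) + (-0.615) + (+0.171) + (+1.1) + (+0.32) = -0.624 W/m²/K.
ΔT = −F/λ = −5.68/(-0.624) = 9.10 °C.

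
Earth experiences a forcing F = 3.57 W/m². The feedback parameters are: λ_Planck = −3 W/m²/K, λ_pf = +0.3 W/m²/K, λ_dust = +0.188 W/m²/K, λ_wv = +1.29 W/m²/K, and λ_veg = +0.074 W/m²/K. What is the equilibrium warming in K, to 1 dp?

Net feedback parameter λ = (−3) + (+0.3) + (+0.188) + (+1.29) + (+0.074) = -1.148 W/m²/K.
ΔT = −F/λ = −3.57/(-1.148) = 3.1 K.

3.1 K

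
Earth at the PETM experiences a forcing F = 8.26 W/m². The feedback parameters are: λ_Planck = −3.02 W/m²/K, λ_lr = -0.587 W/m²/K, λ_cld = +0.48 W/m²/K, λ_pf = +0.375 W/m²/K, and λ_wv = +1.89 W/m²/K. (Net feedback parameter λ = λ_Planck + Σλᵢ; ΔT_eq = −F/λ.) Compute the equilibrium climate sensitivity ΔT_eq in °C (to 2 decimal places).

9.58 °C

Net feedback parameter λ = (−3.02) + (-0.587) + (+0.48) + (+0.375) + (+1.89) = -0.862 W/m²/K.
ΔT = −F/λ = −8.26/(-0.862) = 9.58 °C.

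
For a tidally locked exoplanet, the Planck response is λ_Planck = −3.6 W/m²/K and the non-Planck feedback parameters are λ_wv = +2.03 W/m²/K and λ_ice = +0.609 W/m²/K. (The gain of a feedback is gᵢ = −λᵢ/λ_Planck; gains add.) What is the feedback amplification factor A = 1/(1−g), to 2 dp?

Convert to gains: g_wv = 2.03/3.6 = 0.5639; g_ice = 0.609/3.6 = 0.1692.
Total gain g = 0.7331.
A = 1/(1 − 0.7331) = 3.75.

3.75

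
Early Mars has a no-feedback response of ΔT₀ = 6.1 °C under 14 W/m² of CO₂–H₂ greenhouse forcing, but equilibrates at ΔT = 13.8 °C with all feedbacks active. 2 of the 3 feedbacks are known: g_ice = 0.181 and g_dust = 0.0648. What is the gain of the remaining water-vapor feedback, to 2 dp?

0.31

Amplification A = ΔT/ΔT₀ = 13.8/6.1 = 2.262.
Total gain g = 1 − 1/A = 1 − 1/2.262 = 0.5579.
Known gains sum to 0.181 + 0.0648 = 0.2458.
g_wv = 0.5579 − 0.2458 = 0.31.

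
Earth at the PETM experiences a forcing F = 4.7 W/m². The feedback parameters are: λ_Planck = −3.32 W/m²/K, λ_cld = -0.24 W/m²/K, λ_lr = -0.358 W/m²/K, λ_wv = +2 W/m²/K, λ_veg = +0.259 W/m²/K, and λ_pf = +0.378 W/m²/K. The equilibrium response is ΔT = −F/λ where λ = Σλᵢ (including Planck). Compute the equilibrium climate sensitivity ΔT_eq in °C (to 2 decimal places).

Net feedback parameter λ = (−3.32) + (-0.24) + (-0.358) + (+2) + (+0.259) + (+0.378) = -1.281 W/m²/K.
ΔT = −F/λ = −4.7/(-1.281) = 3.67 °C.

3.67 °C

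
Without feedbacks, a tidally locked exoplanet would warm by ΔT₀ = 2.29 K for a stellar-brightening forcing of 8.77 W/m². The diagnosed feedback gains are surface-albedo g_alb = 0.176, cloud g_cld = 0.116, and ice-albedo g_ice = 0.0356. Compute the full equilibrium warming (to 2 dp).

3.41 K

Total gain g = 0.176 + 0.116 + 0.0356 = 0.3276.
Amplification A = 1/(1 − 0.3276) = 1.487.
ΔT = 2.29 × 1.487 = 3.41 K.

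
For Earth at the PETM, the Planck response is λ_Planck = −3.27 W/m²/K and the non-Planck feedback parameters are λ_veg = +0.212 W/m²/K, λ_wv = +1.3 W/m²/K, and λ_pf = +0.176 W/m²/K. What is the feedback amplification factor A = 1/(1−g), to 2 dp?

Convert to gains: g_veg = 0.212/3.27 = 0.06483; g_wv = 1.3/3.27 = 0.3976; g_pf = 0.176/3.27 = 0.05382.
Total gain g = 0.51625.
A = 1/(1 − 0.51625) = 2.07.

2.07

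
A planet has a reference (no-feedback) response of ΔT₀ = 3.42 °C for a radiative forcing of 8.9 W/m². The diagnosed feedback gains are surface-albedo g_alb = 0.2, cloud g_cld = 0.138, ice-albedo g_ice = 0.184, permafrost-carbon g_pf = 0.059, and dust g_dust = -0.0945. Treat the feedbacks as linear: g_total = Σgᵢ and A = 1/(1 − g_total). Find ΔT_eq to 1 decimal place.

6.7 °C

Total gain g = 0.2 + 0.138 + 0.184 + 0.059 − 0.0945 = 0.4865.
Amplification A = 1/(1 − 0.4865) = 1.947.
ΔT = 3.42 × 1.947 = 6.7 °C.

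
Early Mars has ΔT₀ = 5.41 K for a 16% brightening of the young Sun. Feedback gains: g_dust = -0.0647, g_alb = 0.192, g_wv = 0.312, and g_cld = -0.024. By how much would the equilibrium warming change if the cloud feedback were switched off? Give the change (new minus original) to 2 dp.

Original: g = 0.4153, ΔT = 5.41/(1−0.4153) = 9.2526 K.
Without cloud: g' = 0.4393, ΔT' = 5.41/(1−0.4393) = 9.6487 K.
Change = 9.6487 − 9.2526 = 0.40 K.

0.40 K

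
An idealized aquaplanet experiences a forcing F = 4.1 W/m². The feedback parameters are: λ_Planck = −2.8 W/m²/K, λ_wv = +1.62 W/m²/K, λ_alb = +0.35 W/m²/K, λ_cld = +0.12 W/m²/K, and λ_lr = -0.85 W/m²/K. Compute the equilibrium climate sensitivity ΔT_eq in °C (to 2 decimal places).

2.63 °C

Net feedback parameter λ = (−2.8) + (+1.62) + (+0.35) + (+0.12) + (-0.85) = -1.56 W/m²/K.
ΔT = −F/λ = −4.1/(-1.56) = 2.63 °C.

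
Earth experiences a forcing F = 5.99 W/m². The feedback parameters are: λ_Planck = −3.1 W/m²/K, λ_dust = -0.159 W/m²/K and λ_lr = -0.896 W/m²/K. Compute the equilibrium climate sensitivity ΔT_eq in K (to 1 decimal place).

1.4 K

Net feedback parameter λ = (−3.1) + (-0.159) + (-0.896) = -4.155 W/m²/K.
ΔT = −F/λ = −5.99/(-4.155) = 1.4 K.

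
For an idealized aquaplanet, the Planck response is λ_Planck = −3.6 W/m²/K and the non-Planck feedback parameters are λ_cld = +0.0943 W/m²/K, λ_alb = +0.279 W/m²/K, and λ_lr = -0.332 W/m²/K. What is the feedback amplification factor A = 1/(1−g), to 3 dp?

1.012

Convert to gains: g_cld = 0.0943/3.6 = 0.02619; g_alb = 0.279/3.6 = 0.0775; g_lr = -0.332/3.6 = -0.09222.
Total gain g = 0.01147.
A = 1/(1 − 0.01147) = 1.012.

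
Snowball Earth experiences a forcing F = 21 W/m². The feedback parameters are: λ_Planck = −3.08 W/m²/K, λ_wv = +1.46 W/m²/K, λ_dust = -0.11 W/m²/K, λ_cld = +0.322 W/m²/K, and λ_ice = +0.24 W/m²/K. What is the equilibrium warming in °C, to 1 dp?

Net feedback parameter λ = (−3.08) + (+1.46) + (-0.11) + (+0.322) + (+0.24) = -1.168 W/m²/K.
ΔT = −F/λ = −21/(-1.168) = 18.0 °C.

18.0 °C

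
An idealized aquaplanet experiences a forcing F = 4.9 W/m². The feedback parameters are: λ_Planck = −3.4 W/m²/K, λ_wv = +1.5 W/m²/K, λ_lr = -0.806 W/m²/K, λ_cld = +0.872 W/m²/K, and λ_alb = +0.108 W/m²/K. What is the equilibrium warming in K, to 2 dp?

2.84 K

Net feedback parameter λ = (−3.4) + (+1.5) + (-0.806) + (+0.872) + (+0.108) = -1.726 W/m²/K.
ΔT = −F/λ = −4.9/(-1.726) = 2.84 K.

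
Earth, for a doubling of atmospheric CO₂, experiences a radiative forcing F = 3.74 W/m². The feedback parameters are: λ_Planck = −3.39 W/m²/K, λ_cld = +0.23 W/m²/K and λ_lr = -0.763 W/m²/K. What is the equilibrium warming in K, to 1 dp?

Net feedback parameter λ = (−3.39) + (+0.23) + (-0.763) = -3.923 W/m²/K.
ΔT = −F/λ = −3.74/(-3.923) = 1.0 K.

1.0 K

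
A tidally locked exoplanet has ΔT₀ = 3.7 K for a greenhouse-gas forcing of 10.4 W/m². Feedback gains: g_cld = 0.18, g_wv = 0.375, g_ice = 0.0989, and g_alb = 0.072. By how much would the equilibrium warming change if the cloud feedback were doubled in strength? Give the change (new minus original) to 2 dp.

25.82 K

Original: g = 0.7259, ΔT = 3.7/(1−0.7259) = 13.4987 K.
With doubled cloud: g' = 0.9059, ΔT' = 3.7/(1−0.9059) = 39.3199 K.
Change = 39.3199 − 13.4987 = 25.82 K.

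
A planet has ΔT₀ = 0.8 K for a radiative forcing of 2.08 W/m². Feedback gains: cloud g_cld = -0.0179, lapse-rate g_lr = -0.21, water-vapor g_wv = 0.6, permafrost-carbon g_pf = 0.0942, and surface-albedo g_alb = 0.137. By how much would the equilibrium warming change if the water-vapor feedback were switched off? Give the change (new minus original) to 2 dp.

-1.21 K

Original: g = 0.6033, ΔT = 0.8/(1−0.6033) = 2.0166 K.
Without water-vapor: g' = 0.0033, ΔT' = 0.8/(1−0.0033) = 0.8026 K.
Change = 0.8026 − 2.0166 = -1.21 K.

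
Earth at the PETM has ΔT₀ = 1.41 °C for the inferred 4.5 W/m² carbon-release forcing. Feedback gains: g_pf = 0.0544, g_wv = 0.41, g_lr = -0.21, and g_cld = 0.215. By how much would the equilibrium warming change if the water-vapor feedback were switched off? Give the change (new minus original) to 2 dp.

Original: g = 0.4694, ΔT = 1.41/(1−0.4694) = 2.6574 °C.
Without water-vapor: g' = 0.0594, ΔT' = 1.41/(1−0.0594) = 1.4990 °C.
Change = 1.4990 − 2.6574 = -1.16 °C.

-1.16 °C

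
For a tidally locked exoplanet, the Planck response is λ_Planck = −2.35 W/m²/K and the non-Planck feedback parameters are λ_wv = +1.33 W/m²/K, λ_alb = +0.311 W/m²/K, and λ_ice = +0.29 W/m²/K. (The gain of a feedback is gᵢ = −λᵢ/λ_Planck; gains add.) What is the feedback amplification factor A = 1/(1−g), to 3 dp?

Convert to gains: g_wv = 1.33/2.35 = 0.566; g_alb = 0.311/2.35 = 0.1323; g_ice = 0.29/2.35 = 0.1234.
Total gain g = 0.8217.
A = 1/(1 − 0.8217) = 5.609.

5.609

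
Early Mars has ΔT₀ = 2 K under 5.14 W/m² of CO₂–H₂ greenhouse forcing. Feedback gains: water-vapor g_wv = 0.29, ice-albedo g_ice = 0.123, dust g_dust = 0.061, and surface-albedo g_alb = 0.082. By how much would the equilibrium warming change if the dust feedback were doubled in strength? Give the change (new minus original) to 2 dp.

0.72 K

Original: g = 0.556, ΔT = 2/(1−0.556) = 4.5045 K.
With doubled dust: g' = 0.617, ΔT' = 2/(1−0.617) = 5.2219 K.
Change = 5.2219 − 4.5045 = 0.72 K.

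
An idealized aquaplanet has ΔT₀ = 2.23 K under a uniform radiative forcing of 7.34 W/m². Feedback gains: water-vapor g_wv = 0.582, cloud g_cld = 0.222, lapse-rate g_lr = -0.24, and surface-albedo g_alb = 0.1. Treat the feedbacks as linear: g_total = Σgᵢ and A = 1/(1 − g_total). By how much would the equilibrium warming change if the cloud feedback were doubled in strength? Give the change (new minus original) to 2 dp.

Original: g = 0.664, ΔT = 2.23/(1−0.664) = 6.6369 K.
With doubled cloud: g' = 0.886, ΔT' = 2.23/(1−0.886) = 19.5614 K.
Change = 19.5614 − 6.6369 = 12.92 K.

12.92 K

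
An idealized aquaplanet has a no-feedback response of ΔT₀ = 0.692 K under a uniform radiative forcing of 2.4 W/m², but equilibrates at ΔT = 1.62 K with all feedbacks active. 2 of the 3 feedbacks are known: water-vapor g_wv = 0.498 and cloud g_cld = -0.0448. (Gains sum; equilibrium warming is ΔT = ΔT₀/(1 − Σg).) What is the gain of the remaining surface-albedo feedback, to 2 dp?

Amplification A = ΔT/ΔT₀ = 1.62/0.692 = 2.341.
Total gain g = 1 − 1/A = 1 − 1/2.341 = 0.5728.
Known gains sum to 0.498 − 0.0448 = 0.4532.
g_alb = 0.5728 − 0.4532 = 0.12.

0.12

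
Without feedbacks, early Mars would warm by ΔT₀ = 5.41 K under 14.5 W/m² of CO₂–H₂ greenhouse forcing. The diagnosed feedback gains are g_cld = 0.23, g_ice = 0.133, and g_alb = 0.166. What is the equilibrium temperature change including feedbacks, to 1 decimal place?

11.5 K

Total gain g = 0.23 + 0.133 + 0.166 = 0.529.
Amplification A = 1/(1 − 0.529) = 2.123.
ΔT = 5.41 × 2.123 = 11.5 K.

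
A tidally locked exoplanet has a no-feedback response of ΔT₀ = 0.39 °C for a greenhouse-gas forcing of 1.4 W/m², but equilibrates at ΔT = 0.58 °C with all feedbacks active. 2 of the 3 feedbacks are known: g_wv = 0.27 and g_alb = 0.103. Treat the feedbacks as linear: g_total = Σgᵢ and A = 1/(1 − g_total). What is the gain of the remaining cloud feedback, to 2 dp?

Amplification A = ΔT/ΔT₀ = 0.58/0.39 = 1.487.
Total gain g = 1 − 1/A = 1 − 1/1.487 = 0.3275.
Known gains sum to 0.27 + 0.103 = 0.373.
g_cld = 0.3275 − 0.373 = -0.05.

-0.05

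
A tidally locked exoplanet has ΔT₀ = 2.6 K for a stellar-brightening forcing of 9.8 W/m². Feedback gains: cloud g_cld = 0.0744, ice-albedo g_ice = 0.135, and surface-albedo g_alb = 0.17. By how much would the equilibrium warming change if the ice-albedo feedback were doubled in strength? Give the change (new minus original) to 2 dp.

1.16 K

Original: g = 0.3794, ΔT = 2.6/(1−0.3794) = 4.1895 K.
With doubled ice-albedo: g' = 0.5144, ΔT' = 2.6/(1−0.5144) = 5.3542 K.
Change = 5.3542 − 4.1895 = 1.16 K.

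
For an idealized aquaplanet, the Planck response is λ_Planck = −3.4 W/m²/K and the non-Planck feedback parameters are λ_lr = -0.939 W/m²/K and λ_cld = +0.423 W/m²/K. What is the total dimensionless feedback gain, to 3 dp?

Convert to gains: g_lr = -0.939/3.4 = -0.2762; g_cld = 0.423/3.4 = 0.1244.
Total gain g = -0.1518.

-0.152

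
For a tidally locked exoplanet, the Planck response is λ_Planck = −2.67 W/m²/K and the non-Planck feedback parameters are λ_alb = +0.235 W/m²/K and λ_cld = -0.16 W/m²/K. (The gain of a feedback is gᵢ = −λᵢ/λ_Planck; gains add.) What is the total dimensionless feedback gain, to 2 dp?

Convert to gains: g_alb = 0.235/2.67 = 0.08801; g_cld = -0.16/2.67 = -0.05993.
Total gain g = 0.02808.

0.03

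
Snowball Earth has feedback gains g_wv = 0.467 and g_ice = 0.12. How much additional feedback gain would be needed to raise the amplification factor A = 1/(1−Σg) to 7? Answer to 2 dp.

0.27

Current total gain = 0.587.
Target gain for A = 7: g* = 1 − 1/7 = 0.8571.
Additional gain needed = 0.8571 − 0.587 = 0.27.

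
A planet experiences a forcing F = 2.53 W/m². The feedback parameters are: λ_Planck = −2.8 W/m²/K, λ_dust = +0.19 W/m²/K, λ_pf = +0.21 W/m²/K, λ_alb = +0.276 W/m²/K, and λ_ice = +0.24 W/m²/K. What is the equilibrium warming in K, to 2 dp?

1.34 K

Net feedback parameter λ = (−2.8) + (+0.19) + (+0.21) + (+0.276) + (+0.24) = -1.884 W/m²/K.
ΔT = −F/λ = −2.53/(-1.884) = 1.34 K.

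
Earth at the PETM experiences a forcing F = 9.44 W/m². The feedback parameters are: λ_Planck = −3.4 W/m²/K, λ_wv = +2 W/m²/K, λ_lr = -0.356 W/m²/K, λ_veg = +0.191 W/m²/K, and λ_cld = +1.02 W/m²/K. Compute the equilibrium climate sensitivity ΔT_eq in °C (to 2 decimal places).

Net feedback parameter λ = (−3.4) + (+2) + (-0.356) + (+0.191) + (+1.02) = -0.545 W/m²/K.
ΔT = −F/λ = −9.44/(-0.545) = 17.32 °C.

17.32 °C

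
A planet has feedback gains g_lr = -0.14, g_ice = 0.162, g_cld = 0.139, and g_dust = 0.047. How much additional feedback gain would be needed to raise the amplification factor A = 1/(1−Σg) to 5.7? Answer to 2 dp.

0.62

Current total gain = 0.208.
Target gain for A = 5.7: g* = 1 − 1/5.7 = 0.8246.
Additional gain needed = 0.8246 − 0.208 = 0.62.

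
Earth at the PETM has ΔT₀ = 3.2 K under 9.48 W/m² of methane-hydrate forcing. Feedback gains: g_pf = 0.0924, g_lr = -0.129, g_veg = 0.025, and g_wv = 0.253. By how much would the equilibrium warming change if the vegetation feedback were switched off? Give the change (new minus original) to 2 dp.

Original: g = 0.2414, ΔT = 3.2/(1−0.2414) = 4.2183 K.
Without vegetation: g' = 0.2164, ΔT' = 3.2/(1−0.2164) = 4.0837 K.
Change = 4.0837 − 4.2183 = -0.13 K.

-0.13 K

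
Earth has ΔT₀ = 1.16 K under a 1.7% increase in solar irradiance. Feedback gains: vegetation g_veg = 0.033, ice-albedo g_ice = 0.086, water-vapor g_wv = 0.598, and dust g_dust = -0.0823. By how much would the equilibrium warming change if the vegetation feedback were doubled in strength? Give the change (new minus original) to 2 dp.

0.32 K

Original: g = 0.6347, ΔT = 1.16/(1−0.6347) = 3.1755 K.
With doubled vegetation: g' = 0.6677, ΔT' = 1.16/(1−0.6677) = 3.4908 K.
Change = 3.4908 − 3.1755 = 0.32 K.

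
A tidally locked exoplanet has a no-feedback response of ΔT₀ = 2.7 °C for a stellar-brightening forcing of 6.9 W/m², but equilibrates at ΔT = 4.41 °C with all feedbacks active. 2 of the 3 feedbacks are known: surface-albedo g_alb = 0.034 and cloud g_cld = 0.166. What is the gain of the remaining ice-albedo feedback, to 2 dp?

Amplification A = ΔT/ΔT₀ = 4.41/2.7 = 1.633.
Total gain g = 1 − 1/A = 1 − 1/1.633 = 0.3876.
Known gains sum to 0.034 + 0.166 = 0.2.
g_ice = 0.3876 − 0.2 = 0.19.

0.19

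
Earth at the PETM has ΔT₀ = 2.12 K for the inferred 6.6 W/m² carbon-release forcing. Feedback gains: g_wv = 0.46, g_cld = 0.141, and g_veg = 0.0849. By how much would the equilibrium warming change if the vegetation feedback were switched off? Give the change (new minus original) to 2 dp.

-1.44 K

Original: g = 0.6859, ΔT = 2.12/(1−0.6859) = 6.7494 K.
Without vegetation: g' = 0.601, ΔT' = 2.12/(1−0.601) = 5.3133 K.
Change = 5.3133 − 6.7494 = -1.44 K.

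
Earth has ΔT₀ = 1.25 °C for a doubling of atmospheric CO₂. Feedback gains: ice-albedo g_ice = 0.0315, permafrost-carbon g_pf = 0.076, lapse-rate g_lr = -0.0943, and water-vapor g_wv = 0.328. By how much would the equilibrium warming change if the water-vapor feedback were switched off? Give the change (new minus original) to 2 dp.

Original: g = 0.3412, ΔT = 1.25/(1−0.3412) = 1.8974 °C.
Without water-vapor: g' = 0.0132, ΔT' = 1.25/(1−0.0132) = 1.2667 °C.
Change = 1.2667 − 1.8974 = -0.63 °C.

-0.63 °C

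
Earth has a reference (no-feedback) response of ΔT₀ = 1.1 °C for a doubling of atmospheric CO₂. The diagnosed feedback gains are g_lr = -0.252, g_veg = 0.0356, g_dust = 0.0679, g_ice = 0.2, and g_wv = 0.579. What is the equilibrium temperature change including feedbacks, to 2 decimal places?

2.98 °C

Total gain g = -0.252 + 0.0356 + 0.0679 + 0.2 + 0.579 = 0.6305.
Amplification A = 1/(1 − 0.6305) = 2.706.
ΔT = 1.1 × 2.706 = 2.98 °C.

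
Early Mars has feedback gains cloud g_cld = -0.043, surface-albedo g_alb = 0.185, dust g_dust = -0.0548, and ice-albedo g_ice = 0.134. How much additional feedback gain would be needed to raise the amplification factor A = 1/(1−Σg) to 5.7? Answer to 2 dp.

0.60

Current total gain = 0.2212.
Target gain for A = 5.7: g* = 1 − 1/5.7 = 0.8246.
Additional gain needed = 0.8246 − 0.2212 = 0.60.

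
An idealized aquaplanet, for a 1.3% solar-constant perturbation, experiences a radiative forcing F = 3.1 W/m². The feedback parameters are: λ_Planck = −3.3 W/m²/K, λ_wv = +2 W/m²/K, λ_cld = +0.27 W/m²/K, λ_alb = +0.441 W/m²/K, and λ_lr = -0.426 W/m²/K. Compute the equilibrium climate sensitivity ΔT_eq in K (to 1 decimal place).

3.1 K

Net feedback parameter λ = (−3.3) + (+2) + (+0.27) + (+0.441) + (-0.426) = -1.015 W/m²/K.
ΔT = −F/λ = −3.1/(-1.015) = 3.1 K.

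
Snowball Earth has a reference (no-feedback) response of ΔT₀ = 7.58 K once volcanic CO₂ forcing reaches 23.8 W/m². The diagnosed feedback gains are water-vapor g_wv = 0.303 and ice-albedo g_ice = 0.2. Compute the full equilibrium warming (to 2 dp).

Total gain g = 0.303 + 0.2 = 0.503.
Amplification A = 1/(1 − 0.503) = 2.012.
ΔT = 7.58 × 2.012 = 15.25 K.

15.25 K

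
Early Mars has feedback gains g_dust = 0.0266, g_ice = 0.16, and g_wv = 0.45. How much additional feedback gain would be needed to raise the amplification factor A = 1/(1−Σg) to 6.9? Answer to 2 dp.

Current total gain = 0.6366.
Target gain for A = 6.9: g* = 1 − 1/6.9 = 0.8551.
Additional gain needed = 0.8551 − 0.6366 = 0.22.

0.22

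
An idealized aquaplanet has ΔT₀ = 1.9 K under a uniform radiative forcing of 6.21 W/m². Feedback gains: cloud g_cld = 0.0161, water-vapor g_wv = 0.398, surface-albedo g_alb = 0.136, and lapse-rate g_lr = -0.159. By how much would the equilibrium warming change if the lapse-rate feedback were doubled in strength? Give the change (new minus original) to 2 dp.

Original: g = 0.3911, ΔT = 1.9/(1−0.3911) = 3.1204 K.
With doubled lapse-rate: g' = 0.2321, ΔT' = 1.9/(1−0.2321) = 2.4743 K.
Change = 2.4743 − 3.1204 = -0.65 K.

-0.65 K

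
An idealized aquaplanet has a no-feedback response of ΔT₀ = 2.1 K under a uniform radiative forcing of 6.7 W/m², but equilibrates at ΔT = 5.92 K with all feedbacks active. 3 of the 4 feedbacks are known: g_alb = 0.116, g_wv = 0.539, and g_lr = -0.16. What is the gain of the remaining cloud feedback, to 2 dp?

Amplification A = ΔT/ΔT₀ = 5.92/2.1 = 2.819.
Total gain g = 1 − 1/A = 1 − 1/2.819 = 0.6453.
Known gains sum to 0.116 + 0.539 − 0.16 = 0.495.
g_cld = 0.6453 − 0.495 = 0.15.

0.15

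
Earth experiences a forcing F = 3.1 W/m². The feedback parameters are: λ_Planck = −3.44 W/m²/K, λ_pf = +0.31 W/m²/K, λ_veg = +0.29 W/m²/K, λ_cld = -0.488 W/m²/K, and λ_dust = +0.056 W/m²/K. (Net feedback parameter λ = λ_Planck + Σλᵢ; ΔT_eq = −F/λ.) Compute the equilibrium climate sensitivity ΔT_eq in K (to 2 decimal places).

0.95 K

Net feedback parameter λ = (−3.44) + (+0.31) + (+0.29) + (-0.488) + (+0.056) = -3.272 W/m²/K.
ΔT = −F/λ = −3.1/(-3.272) = 0.95 K.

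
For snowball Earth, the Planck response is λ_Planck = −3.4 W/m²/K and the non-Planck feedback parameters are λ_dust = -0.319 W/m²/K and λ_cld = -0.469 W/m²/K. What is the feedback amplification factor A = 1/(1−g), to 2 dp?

Convert to gains: g_dust = -0.319/3.4 = -0.09382; g_cld = -0.469/3.4 = -0.1379.
Total gain g = -0.23172.
A = 1/(1 + 0.23172) = 0.81.

0.81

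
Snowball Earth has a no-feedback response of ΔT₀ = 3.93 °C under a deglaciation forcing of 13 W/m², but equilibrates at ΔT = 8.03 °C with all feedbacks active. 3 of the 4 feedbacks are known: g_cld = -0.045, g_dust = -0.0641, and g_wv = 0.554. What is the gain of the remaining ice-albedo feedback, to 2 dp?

0.07

Amplification A = ΔT/ΔT₀ = 8.03/3.93 = 2.043.
Total gain g = 1 − 1/A = 1 − 1/2.043 = 0.5105.
Known gains sum to -0.045 − 0.0641 + 0.554 = 0.4449.
g_ice = 0.5105 − 0.4449 = 0.07.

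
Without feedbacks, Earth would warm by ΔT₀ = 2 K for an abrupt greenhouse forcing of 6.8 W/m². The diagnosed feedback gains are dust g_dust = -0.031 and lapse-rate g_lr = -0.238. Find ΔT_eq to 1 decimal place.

1.6 K

Total gain g = -0.031 − 0.238 = -0.269.
Amplification A = 1/(1 + 0.269) = 0.788.
ΔT = 2 × 0.788 = 1.6 K.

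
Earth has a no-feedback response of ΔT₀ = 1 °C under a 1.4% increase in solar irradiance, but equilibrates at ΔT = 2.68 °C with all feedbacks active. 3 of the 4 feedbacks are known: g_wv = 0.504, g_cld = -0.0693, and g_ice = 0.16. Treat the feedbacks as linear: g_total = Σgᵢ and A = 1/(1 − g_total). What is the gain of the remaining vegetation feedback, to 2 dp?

0.03

Amplification A = ΔT/ΔT₀ = 2.68/1 = 2.68.
Total gain g = 1 − 1/A = 1 − 1/2.68 = 0.6269.
Known gains sum to 0.504 − 0.0693 + 0.16 = 0.5947.
g_veg = 0.6269 − 0.5947 = 0.03.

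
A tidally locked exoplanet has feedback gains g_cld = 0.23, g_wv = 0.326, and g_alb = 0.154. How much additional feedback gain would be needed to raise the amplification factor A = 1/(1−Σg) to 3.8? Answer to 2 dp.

Current total gain = 0.71.
Target gain for A = 3.8: g* = 1 − 1/3.8 = 0.7368.
Additional gain needed = 0.7368 − 0.71 = 0.03.

0.03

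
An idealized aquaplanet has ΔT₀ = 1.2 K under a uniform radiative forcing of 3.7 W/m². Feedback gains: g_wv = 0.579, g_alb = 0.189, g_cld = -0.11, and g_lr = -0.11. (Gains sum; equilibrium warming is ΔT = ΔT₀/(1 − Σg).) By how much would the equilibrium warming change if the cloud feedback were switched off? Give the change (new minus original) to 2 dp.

Original: g = 0.548, ΔT = 1.2/(1−0.548) = 2.6549 K.
Without cloud: g' = 0.658, ΔT' = 1.2/(1−0.658) = 3.5088 K.
Change = 3.5088 − 2.6549 = 0.85 K.

0.85 K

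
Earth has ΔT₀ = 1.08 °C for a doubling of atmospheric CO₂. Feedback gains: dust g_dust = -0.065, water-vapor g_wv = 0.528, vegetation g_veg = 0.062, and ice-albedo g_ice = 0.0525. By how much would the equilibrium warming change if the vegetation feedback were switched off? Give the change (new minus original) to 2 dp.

Original: g = 0.5775, ΔT = 1.08/(1−0.5775) = 2.5562 °C.
Without vegetation: g' = 0.5155, ΔT' = 1.08/(1−0.5155) = 2.2291 °C.
Change = 2.2291 − 2.5562 = -0.33 °C.

-0.33 °C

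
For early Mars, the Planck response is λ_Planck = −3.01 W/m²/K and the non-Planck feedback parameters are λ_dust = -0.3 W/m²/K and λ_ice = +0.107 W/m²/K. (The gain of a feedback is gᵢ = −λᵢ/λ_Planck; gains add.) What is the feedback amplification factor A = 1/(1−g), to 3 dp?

Convert to gains: g_dust = -0.3/3.01 = -0.09967; g_ice = 0.107/3.01 = 0.03555.
Total gain g = -0.06412.
A = 1/(1 + 0.06412) = 0.940.

0.940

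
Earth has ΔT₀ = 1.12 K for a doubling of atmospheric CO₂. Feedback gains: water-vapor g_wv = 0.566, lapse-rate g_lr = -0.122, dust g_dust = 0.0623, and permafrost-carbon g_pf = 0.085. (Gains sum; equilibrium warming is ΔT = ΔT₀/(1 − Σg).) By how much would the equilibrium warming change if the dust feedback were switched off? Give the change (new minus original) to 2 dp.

-0.36 K

Original: g = 0.5913, ΔT = 1.12/(1−0.5913) = 2.7404 K.
Without dust: g' = 0.529, ΔT' = 1.12/(1−0.529) = 2.3779 K.
Change = 2.3779 − 2.7404 = -0.36 K.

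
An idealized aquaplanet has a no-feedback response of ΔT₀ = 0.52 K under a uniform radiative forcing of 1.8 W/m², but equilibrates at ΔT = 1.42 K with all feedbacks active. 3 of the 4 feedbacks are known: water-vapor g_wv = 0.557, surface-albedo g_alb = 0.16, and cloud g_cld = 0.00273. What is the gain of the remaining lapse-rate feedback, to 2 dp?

-0.09

Amplification A = ΔT/ΔT₀ = 1.42/0.52 = 2.731.
Total gain g = 1 − 1/A = 1 − 1/2.731 = 0.6338.
Known gains sum to 0.557 + 0.16 + 0.00273 = 0.71973.
g_lr = 0.6338 − 0.71973 = -0.09.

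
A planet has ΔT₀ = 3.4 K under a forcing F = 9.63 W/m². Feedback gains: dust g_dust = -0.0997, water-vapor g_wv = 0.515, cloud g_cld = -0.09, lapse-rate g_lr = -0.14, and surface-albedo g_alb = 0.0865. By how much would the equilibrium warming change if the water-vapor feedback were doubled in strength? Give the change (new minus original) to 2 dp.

Original: g = 0.2718, ΔT = 3.4/(1−0.2718) = 4.6690 K.
With doubled water-vapor: g' = 0.7868, ΔT' = 3.4/(1−0.7868) = 15.9475 K.
Change = 15.9475 − 4.6690 = 11.28 K.

11.28 K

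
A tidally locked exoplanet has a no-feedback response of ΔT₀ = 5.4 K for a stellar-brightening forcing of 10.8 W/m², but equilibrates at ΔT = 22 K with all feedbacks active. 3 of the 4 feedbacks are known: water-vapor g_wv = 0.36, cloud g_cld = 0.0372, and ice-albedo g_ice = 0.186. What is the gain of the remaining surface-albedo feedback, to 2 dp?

0.17

Amplification A = ΔT/ΔT₀ = 22/5.4 = 4.074.
Total gain g = 1 − 1/A = 1 − 1/4.074 = 0.7545.
Known gains sum to 0.36 + 0.0372 + 0.186 = 0.5832.
g_alb = 0.7545 − 0.5832 = 0.17.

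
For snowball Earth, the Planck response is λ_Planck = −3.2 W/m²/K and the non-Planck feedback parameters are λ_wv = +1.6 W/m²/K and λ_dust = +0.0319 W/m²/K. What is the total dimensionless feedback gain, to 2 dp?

0.51

Convert to gains: g_wv = 1.6/3.2 = 0.5; g_dust = 0.0319/3.2 = 0.009969.
Total gain g = 0.509969.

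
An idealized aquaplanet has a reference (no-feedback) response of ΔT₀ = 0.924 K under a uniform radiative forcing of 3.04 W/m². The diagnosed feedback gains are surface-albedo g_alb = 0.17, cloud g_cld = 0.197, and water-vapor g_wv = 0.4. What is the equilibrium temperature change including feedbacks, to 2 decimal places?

Total gain g = 0.17 + 0.197 + 0.4 = 0.767.
Amplification A = 1/(1 − 0.767) = 4.292.
ΔT = 0.924 × 4.292 = 3.97 K.

3.97 K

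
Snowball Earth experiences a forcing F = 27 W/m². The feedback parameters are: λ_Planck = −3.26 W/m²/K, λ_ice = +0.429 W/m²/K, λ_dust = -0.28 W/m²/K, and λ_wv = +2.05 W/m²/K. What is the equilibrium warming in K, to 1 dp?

Net feedback parameter λ = (−3.26) + (+0.429) + (-0.28) + (+2.05) = -1.061 W/m²/K.
ΔT = −F/λ = −27/(-1.061) = 25.4 K.

25.4 K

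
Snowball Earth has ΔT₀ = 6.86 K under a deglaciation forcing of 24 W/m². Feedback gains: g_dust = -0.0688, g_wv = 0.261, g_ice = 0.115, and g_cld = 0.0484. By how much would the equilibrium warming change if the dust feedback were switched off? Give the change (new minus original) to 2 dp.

1.27 K

Original: g = 0.3556, ΔT = 6.86/(1−0.3556) = 10.6456 K.
Without dust: g' = 0.4244, ΔT' = 6.86/(1−0.4244) = 11.9180 K.
Change = 11.9180 − 10.6456 = 1.27 K.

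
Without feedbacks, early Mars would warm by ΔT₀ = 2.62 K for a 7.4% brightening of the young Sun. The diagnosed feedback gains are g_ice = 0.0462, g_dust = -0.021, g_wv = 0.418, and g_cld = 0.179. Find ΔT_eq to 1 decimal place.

6.9 K

Total gain g = 0.0462 − 0.021 + 0.418 + 0.179 = 0.6222.
Amplification A = 1/(1 − 0.6222) = 2.647.
ΔT = 2.62 × 2.647 = 6.9 K.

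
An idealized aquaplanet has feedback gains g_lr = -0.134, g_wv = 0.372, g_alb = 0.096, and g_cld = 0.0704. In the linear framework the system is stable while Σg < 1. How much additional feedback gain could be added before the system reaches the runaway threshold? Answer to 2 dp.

0.60

Current total gain = -0.134 + 0.372 + 0.096 + 0.0704 = 0.4044.
Margin to runaway = 1 − 0.4044 = 0.60.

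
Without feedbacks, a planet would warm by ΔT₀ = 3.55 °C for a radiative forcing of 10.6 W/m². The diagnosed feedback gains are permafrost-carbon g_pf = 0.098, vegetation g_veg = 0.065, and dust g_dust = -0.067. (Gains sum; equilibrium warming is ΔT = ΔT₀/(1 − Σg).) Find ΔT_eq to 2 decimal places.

3.93 °C

Total gain g = 0.098 + 0.065 − 0.067 = 0.096.
Amplification A = 1/(1 − 0.096) = 1.106.
ΔT = 3.55 × 1.106 = 3.93 °C.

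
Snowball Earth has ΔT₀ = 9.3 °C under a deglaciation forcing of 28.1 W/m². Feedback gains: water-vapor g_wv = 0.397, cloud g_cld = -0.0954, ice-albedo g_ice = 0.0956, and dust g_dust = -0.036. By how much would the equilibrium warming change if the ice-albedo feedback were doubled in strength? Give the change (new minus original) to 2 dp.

2.56 °C

Original: g = 0.3612, ΔT = 9.3/(1−0.3612) = 14.5585 °C.
With doubled ice-albedo: g' = 0.4568, ΔT' = 9.3/(1−0.4568) = 17.1208 °C.
Change = 17.1208 − 14.5585 = 2.56 °C.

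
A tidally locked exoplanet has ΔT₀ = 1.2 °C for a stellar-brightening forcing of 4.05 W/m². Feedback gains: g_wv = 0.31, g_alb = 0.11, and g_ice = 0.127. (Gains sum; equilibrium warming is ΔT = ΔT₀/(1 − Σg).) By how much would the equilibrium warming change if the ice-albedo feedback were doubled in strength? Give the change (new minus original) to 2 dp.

Original: g = 0.547, ΔT = 1.2/(1−0.547) = 2.6490 °C.
With doubled ice-albedo: g' = 0.674, ΔT' = 1.2/(1−0.674) = 3.6810 °C.
Change = 3.6810 − 2.6490 = 1.03 °C.

1.03 °C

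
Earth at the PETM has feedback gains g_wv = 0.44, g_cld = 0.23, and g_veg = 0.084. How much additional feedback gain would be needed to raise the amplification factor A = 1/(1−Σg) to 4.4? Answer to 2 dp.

0.02

Current total gain = 0.754.
Target gain for A = 4.4: g* = 1 − 1/4.4 = 0.7727.
Additional gain needed = 0.7727 − 0.754 = 0.02.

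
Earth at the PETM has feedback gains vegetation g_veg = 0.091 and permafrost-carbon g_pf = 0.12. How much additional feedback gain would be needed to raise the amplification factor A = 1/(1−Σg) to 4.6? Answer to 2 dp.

Current total gain = 0.211.
Target gain for A = 4.6: g* = 1 − 1/4.6 = 0.7826.
Additional gain needed = 0.7826 − 0.211 = 0.57.

0.57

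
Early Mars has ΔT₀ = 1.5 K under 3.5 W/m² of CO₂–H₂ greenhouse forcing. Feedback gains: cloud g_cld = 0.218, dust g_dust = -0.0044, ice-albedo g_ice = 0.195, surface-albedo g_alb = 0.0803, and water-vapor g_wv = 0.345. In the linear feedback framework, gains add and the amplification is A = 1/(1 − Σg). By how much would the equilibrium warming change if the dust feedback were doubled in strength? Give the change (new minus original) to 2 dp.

Original: g = 0.8339, ΔT = 1.5/(1−0.8339) = 9.0307 K.
With doubled dust: g' = 0.8295, ΔT' = 1.5/(1−0.8295) = 8.7977 K.
Change = 8.7977 − 9.0307 = -0.23 K.

-0.23 K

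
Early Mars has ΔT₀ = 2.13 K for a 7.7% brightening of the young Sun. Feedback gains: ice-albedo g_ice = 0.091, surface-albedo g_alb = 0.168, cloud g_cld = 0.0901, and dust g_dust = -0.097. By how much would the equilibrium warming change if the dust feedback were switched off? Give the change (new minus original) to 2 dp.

Original: g = 0.2521, ΔT = 2.13/(1−0.2521) = 2.8480 K.
Without dust: g' = 0.3491, ΔT' = 2.13/(1−0.3491) = 3.2724 K.
Change = 3.2724 − 2.8480 = 0.42 K.

0.42 K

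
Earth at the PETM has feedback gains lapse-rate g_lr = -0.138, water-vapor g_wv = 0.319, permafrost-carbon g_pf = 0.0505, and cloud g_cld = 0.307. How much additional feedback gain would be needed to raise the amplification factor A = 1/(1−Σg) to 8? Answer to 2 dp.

Current total gain = 0.5385.
Target gain for A = 8: g* = 1 − 1/8 = 0.875.
Additional gain needed = 0.875 − 0.5385 = 0.34.

0.34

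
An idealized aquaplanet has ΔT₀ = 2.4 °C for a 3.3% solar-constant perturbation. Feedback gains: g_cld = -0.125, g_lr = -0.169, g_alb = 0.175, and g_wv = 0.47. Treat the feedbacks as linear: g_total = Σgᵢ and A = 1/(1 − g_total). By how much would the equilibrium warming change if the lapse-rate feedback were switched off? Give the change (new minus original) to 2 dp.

Original: g = 0.351, ΔT = 2.4/(1−0.351) = 3.6980 °C.
Without lapse-rate: g' = 0.52, ΔT' = 2.4/(1−0.52) = 5.0000 °C.
Change = 5.0000 − 3.6980 = 1.30 °C.

1.30 °C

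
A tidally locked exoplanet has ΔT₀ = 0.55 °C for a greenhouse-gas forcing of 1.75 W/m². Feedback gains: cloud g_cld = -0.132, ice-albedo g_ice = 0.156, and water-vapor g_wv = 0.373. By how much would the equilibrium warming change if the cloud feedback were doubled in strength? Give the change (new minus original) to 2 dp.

-0.16 °C

Original: g = 0.397, ΔT = 0.55/(1−0.397) = 0.9121 °C.
With doubled cloud: g' = 0.265, ΔT' = 0.55/(1−0.265) = 0.7483 °C.
Change = 0.7483 − 0.9121 = -0.16 °C.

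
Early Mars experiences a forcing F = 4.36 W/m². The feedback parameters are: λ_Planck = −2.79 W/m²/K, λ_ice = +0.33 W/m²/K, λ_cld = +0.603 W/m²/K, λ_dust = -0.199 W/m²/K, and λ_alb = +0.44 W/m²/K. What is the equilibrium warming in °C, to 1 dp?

Net feedback parameter λ = (−2.79) + (+0.33) + (+0.603) + (-0.199) + (+0.44) = -1.616 W/m²/K.
ΔT = −F/λ = −4.36/(-1.616) = 2.7 °C.

2.7 °C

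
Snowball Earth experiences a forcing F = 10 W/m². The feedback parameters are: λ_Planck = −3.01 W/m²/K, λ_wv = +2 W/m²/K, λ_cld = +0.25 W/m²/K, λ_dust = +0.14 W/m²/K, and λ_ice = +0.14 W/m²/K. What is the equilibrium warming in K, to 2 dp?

20.83 K

Net feedback parameter λ = (−3.01) + (+2) + (+0.25) + (+0.14) + (+0.14) = -0.48 W/m²/K.
ΔT = −F/λ = −10/(-0.48) = 20.83 K.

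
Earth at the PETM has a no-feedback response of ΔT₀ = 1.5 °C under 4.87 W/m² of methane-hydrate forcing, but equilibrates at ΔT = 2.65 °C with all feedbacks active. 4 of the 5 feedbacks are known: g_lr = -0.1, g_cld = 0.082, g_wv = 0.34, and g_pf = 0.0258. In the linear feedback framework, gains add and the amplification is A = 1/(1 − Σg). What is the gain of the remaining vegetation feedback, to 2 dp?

Amplification A = ΔT/ΔT₀ = 2.65/1.5 = 1.767.
Total gain g = 1 − 1/A = 1 − 1/1.767 = 0.4341.
Known gains sum to -0.1 + 0.082 + 0.34 + 0.0258 = 0.3478.
g_veg = 0.4341 − 0.3478 = 0.09.

0.09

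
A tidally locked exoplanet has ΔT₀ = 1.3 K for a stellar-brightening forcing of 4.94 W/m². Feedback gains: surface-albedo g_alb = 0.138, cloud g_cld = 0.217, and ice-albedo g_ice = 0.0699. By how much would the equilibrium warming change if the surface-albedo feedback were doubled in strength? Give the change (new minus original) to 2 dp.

Original: g = 0.4249, ΔT = 1.3/(1−0.4249) = 2.2605 K.
With doubled surface-albedo: g' = 0.5629, ΔT' = 1.3/(1−0.5629) = 2.9741 K.
Change = 2.9741 − 2.2605 = 0.71 K.

0.71 K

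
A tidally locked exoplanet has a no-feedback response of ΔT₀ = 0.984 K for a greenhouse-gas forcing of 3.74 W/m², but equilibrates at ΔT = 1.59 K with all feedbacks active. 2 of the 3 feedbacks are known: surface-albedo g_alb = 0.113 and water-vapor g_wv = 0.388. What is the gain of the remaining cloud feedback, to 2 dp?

Amplification A = ΔT/ΔT₀ = 1.59/0.984 = 1.616.
Total gain g = 1 − 1/A = 1 − 1/1.616 = 0.3812.
Known gains sum to 0.113 + 0.388 = 0.501.
g_cld = 0.3812 − 0.501 = -0.12.

-0.12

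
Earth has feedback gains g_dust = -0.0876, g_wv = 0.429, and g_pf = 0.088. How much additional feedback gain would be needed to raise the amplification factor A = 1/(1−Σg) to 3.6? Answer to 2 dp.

0.29

Current total gain = 0.4294.
Target gain for A = 3.6: g* = 1 − 1/3.6 = 0.7222.
Additional gain needed = 0.7222 − 0.4294 = 0.29.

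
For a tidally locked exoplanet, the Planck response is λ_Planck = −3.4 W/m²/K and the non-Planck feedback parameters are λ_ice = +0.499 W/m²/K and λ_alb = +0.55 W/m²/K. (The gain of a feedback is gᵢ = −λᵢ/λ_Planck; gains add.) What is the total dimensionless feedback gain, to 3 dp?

Convert to gains: g_ice = 0.499/3.4 = 0.1468; g_alb = 0.55/3.4 = 0.1618.
Total gain g = 0.3086.

0.309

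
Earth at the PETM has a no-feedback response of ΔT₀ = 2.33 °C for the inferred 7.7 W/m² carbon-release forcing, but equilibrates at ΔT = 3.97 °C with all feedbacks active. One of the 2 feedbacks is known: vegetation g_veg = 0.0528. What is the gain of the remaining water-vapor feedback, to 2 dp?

0.36

Amplification A = ΔT/ΔT₀ = 3.97/2.33 = 1.704.
Total gain g = 1 − 1/A = 1 − 1/1.704 = 0.4131.
The known gain is 0.0528.
g_wv = 0.4131 − 0.0528 = 0.36.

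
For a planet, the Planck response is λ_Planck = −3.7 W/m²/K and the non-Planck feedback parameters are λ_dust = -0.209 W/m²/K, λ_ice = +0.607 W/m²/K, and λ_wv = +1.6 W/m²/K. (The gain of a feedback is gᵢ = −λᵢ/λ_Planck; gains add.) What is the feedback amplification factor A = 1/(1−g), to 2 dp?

2.17

Convert to gains: g_dust = -0.209/3.7 = -0.05649; g_ice = 0.607/3.7 = 0.1641; g_wv = 1.6/3.7 = 0.4324.
Total gain g = 0.54001.
A = 1/(1 − 0.54001) = 2.17.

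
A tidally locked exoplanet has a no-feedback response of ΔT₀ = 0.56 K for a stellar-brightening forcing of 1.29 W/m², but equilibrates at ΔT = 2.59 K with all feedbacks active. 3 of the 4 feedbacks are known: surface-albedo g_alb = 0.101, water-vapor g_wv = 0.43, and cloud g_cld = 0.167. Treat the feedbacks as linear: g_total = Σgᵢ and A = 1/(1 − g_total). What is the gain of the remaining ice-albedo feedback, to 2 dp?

0.09

Amplification A = ΔT/ΔT₀ = 2.59/0.56 = 4.625.
Total gain g = 1 − 1/A = 1 − 1/4.625 = 0.7838.
Known gains sum to 0.101 + 0.43 + 0.167 = 0.698.
g_ice = 0.7838 − 0.698 = 0.09.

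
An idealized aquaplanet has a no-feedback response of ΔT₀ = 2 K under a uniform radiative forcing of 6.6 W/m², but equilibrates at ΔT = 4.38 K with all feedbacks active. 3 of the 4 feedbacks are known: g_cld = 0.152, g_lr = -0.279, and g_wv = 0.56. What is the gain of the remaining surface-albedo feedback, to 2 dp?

Amplification A = ΔT/ΔT₀ = 4.38/2 = 2.19.
Total gain g = 1 − 1/A = 1 − 1/2.19 = 0.5434.
Known gains sum to 0.152 − 0.279 + 0.56 = 0.433.
g_alb = 0.5434 − 0.433 = 0.11.

0.11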